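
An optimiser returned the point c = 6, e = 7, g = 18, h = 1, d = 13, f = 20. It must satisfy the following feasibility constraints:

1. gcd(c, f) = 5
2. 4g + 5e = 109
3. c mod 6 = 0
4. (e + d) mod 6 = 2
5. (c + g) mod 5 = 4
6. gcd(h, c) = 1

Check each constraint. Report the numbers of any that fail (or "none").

1. gcd(6, 20) = 2, not 5  no
2. 4g + 5e = 4(18) + 5(7) = 107, not 109  no
3. 6 mod 6 = 0  yes
4. e + d = 20; 20 mod 6 = 2  yes
5. c + g = 24; 24 mod 5 = 4  yes
6. gcd(1, 6) = 1  yes

Constraints 1, 2 do not hold.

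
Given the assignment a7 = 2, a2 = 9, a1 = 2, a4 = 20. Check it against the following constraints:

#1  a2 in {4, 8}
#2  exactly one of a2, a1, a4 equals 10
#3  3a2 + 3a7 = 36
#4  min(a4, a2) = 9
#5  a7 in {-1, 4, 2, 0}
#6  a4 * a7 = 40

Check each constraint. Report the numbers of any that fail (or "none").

Violated: 1, 2, 3.

#1 a2 = 9 is not in {4, 8} — violated.
#2 a2=9, a1=2, a4=20; 0 of them equal 10, not exactly one — violated.
#3 3a2 + 3a7 = 3(9) + 3(2) = 33, not 36 — violated.
#4 min(20, 9) = 9 — OK.
#5 a7 = 2 is in {-1, 4, 2, 0} — OK.
#6 a4 * a7 = 20 * 2 = 40 — OK.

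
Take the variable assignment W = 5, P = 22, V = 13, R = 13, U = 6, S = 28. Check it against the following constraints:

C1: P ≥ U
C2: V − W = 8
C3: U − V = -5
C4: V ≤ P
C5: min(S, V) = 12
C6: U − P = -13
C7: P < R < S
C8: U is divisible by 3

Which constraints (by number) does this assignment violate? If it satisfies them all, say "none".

C1: P = 22, U = 6; 22 ≥ 6 — OK.
C2: V − W = 13 − 5 = 8 — OK.
C3: U − V = 6 − 13 = -7, not -5 — violated.
C4: V = 13, P = 22; 13 ≤ 22 — OK.
C5: min(28, 13) = 13, not 12 — violated.
C6: U − P = 6 − 22 = -16, not -13 — violated.
C7: values 22, 13, 28; P = 22 is not < R = 13 — violated.
C8: 6 / 3 = 2, so 3 divides 6 — OK.

No — constraints 3, 5, 6, 7 are not satisfied.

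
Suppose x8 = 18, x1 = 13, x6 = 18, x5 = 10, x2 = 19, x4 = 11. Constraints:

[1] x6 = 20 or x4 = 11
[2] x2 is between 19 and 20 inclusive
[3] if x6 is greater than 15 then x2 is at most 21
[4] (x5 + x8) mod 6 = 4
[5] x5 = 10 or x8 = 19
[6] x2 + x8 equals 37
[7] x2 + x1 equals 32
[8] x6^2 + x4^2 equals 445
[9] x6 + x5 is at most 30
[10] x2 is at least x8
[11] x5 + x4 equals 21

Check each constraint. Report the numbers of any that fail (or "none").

[1] x6 = 18 ≠ 20, but x4 = 11 = 11 (second disjunct)  ✔
[2] x2 = 19 lies in [19, 20]  ✔
[3] x6 = 18 > 15, so we need x2 ≤ 21; x2 = 19 ≤ 21  ✔
[4] x5 + x8 = 28; 28 mod 6 = 4  ✔
[5] x5 = 10 = 10 (first disjunct)  ✔
[6] x2 + x8 = 19 + 18 = 37  ✔
[7] x2 + x1 = 19 + 13 = 32  ✔
[8] x6^2 + x4^2 = 18^2 + 11^2 = 324 + 121 = 445  ✔
[9] x6 + x5 = 18 + 10 = 28; 28 ≤ 30  ✔
[10] x2 = 19, x8 = 18; 19 ≥ 18  ✔
[11] x5 + x4 = 10 + 11 = 21  ✔

The assignment satisfies every constraint.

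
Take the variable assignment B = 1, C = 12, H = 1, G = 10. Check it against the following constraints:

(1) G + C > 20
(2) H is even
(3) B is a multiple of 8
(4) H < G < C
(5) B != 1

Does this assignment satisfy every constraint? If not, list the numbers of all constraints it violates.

Constraints 2, 3, 5 are violated.

(1) G + C = 10 + 12 = 22; 22 > 20 — satisfied.
(2) H = 1 is odd — violated.
(3) 1 = 8*0 + 1, so 8 does not divide 1 — violated.
(4) values 1 < 10 < 12 — satisfied.
(5) B = 1, but 1 is required to differ — violated.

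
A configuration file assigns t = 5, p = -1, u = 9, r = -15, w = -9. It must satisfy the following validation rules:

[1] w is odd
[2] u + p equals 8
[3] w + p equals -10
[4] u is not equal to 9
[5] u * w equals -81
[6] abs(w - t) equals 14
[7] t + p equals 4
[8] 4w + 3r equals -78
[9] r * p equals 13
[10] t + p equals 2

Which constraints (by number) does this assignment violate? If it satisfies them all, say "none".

[1] w = -9 is odd  true
[2] u + p = 9 + (-1) = 8  true
[3] w + p = -9 + (-1) = -10  true
[4] u = 9, but 9 is required to differ  false
[5] u * w = 9 * (-9) = -81  true
[6] abs(-9 - 5) = 14  true
[7] t + p = 5 + (-1) = 4  true
[8] 4w + 3r = 4(-9) + 3(-15) = -81, not -78  false
[9] r * p = -15 * (-1) = 15, not 13  false
[10] t + p = 5 + (-1) = 4, not 2  false

The assignment fails constraints 4, 8, 9, 10.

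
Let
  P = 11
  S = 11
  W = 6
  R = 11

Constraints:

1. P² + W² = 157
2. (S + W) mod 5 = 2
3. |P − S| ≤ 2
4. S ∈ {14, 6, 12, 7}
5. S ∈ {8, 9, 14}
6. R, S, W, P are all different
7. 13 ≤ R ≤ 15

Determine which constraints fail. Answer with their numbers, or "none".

1. P² + W² = 11² + 6² = 121 + 36 = 157 — holds.
2. S + W = 17; 17 mod 5 = 2 — holds.
3. |11 − 11| = 0; 0 ≤ 2 — holds.
4. S = 11 is not in {14, 6, 12, 7} — does not hold.
5. S = 11 is not in {8, 9, 14} — does not hold.
6. R = S = 11, not all different — does not hold.
7. R = 11 is outside [13, 15] — does not hold.

No — constraints 4, 5, 6, and 7 are not satisfied.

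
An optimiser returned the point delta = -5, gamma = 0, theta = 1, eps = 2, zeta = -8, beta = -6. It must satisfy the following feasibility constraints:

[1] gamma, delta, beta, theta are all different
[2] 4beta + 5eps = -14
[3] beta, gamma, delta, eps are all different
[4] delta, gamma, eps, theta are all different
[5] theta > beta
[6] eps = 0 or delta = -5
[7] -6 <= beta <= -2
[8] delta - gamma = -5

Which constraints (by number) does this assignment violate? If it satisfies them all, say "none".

[1] values 0, -5, -6, 1 are pairwise distinct — holds.
[2] 4beta + 5eps = 4(-6) + 5(2) = -14 — holds.
[3] values -6, 0, -5, 2 are pairwise distinct — holds.
[4] values -5, 0, 2, 1 are pairwise distinct — holds.
[5] theta = 1, beta = -6; 1 > -6 — holds.
[6] eps = 2 ≠ 0, but delta = -5 = -5 (second disjunct) — holds.
[7] beta = -6 lies in [-6, -2] — holds.
[8] delta - gamma = -5 - 0 = -5 — holds.

The assignment satisfies every constraint.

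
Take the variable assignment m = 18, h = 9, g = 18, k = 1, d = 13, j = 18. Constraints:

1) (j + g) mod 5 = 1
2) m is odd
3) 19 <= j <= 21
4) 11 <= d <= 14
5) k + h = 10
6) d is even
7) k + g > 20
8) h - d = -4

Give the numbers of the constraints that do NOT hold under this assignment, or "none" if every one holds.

The assignment fails constraints 2, 3, 6, and 7.

1) j + g = 36; 36 mod 5 = 1 — holds.
2) m = 18 is even — fails.
3) j = 18 is outside [19, 21] — fails.
4) d = 13 lies in [11, 14] — holds.
5) k + h = 1 + 9 = 10 — holds.
6) d = 13 is odd — fails.
7) k + g = 1 + 18 = 19; 19 ≤ 20, bound 20 not met — fails.
8) h - d = 9 - 13 = -4 — holds.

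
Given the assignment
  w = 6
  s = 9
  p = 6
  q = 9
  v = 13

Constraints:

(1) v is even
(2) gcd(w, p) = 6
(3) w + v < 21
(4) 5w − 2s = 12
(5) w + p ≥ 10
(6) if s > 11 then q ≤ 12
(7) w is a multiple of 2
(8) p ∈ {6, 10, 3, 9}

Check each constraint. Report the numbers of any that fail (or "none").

(1) v = 13 is odd  ✘
(2) gcd(6, 6) = 6  ✔
(3) w + v = 6 + 13 = 19; 19 < 21  ✔
(4) 5w − 2s = 5(6) − 2(9) = 12  ✔
(5) w + p = 6 + 6 = 12; 12 ≥ 10  ✔
(6) s = 9, not > 11; antecedent false, conditional vacuously true  ✔
(7) 6 / 2 = 3, so 2 divides 6  ✔
(8) p = 6 is in {6, 10, 3, 9}  ✔

Constraint 1 is violated.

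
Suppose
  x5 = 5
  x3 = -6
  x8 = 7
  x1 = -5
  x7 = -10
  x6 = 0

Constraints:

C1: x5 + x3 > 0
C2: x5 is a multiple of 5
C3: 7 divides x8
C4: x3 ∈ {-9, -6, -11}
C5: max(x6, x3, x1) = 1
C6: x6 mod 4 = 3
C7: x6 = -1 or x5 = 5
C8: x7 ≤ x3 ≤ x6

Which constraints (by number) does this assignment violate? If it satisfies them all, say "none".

C1: x5 + x3 = 5 + (-6) = -1; -1 ≤ 0, bound 0 not met  false
C2: 5 / 5 = 1, so 5 divides 5  true
C3: 7 / 7 = 1, so 7 divides 7  true
C4: x3 = -6 is in {-9, -6, -11}  true
C5: max(0, -6, -5) = 0, not 1  false
C6: 0 mod 4 = 0, not 3  false
C7: x6 = 0 ≠ -1, but x5 = 5 = 5 (second disjunct)  true
C8: values -10 ≤ -6 ≤ 0  true

Violated: 1, 5, and 6.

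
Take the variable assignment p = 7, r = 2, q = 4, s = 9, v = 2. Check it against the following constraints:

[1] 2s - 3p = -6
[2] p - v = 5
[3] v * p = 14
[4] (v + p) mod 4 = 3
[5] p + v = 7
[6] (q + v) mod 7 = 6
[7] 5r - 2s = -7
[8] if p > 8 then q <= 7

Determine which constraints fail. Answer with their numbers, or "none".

[1] 2s - 3p = 2(9) - 3(7) = -3, not -6  no
[2] p - v = 7 - 2 = 5  yes
[3] v * p = 2 * 7 = 14  yes
[4] v + p = 9; 9 mod 4 = 1, not 3  no
[5] p + v = 7 + 2 = 9, not 7  no
[6] q + v = 6; 6 mod 7 = 6  yes
[7] 5r - 2s = 5(2) - 2(9) = -8, not -7  no
[8] p = 7, not > 8; antecedent false, conditional vacuously true  yes

Violated: 1, 4, 5, 7.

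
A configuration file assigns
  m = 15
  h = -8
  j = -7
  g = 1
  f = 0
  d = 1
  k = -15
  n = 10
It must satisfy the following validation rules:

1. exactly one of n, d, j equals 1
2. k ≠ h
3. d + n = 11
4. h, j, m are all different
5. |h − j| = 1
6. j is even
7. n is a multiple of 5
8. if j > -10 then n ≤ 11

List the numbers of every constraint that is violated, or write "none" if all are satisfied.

No — constraint 6 is not satisfied.

1. n=10, d=1, j=-7; 1 of them equals 1 — holds.
2. k = -15, h = -8; distinct — holds.
3. d + n = 1 + 10 = 11 — holds.
4. values -8, -7, 15 are pairwise distinct — holds.
5. |-8 − (-7)| = 1 — holds.
6. j = -7 is odd — does not hold.
7. 10 / 5 = 2, so 5 divides 10 — holds.
8. j = -7 > -10, so we need n ≤ 11; n = 10 ≤ 11 — holds.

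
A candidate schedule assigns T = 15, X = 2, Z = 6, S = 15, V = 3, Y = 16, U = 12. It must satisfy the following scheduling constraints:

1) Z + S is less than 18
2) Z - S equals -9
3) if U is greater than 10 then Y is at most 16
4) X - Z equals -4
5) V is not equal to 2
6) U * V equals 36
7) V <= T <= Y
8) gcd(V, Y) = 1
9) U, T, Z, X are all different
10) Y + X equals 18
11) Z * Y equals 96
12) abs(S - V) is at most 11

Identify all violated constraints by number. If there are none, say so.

1) Z + S = 6 + 15 = 21; 21 ≥ 18, bound 18 not met  ✘
2) Z - S = 6 - 15 = -9  ✔
3) U = 12 > 10, so we need Y ≤ 16; Y = 16 ≤ 16  ✔
4) X - Z = 2 - 6 = -4  ✔
5) V = 3, and 3 ≠ 2  ✔
6) U * V = 12 * 3 = 36  ✔
7) values 3 <= 15 <= 16  ✔
8) gcd(3, 16) = 1  ✔
9) values 12, 15, 6, 2 are pairwise distinct  ✔
10) Y + X = 16 + 2 = 18  ✔
11) Z * Y = 6 * 16 = 96  ✔
12) abs(15 - 3) = 12; 12 > 11, exceeds bound 11  ✘

Constraints 1, 12 do not hold.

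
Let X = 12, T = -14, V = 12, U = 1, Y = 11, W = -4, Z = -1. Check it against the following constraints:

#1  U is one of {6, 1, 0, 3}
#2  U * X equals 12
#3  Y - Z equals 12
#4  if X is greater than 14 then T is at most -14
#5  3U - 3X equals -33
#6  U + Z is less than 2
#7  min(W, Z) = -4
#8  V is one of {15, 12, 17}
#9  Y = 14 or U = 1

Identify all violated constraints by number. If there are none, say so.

The assignment satisfies every constraint.

#1 U = 1 is in {6, 1, 0, 3} — satisfied.
#2 U * X = 1 * 12 = 12 — satisfied.
#3 Y - Z = 11 - (-1) = 12 — satisfied.
#4 X = 12, not > 14; antecedent false, conditional vacuously true — satisfied.
#5 3U - 3X = 3(1) - 3(12) = -33 — satisfied.
#6 U + Z = 1 + (-1) = 0; 0 < 2 — satisfied.
#7 min(-4, -1) = -4 — satisfied.
#8 V = 12 is in {15, 12, 17} — satisfied.
#9 Y = 11 ≠ 14, but U = 1 = 1 (second disjunct) — satisfied.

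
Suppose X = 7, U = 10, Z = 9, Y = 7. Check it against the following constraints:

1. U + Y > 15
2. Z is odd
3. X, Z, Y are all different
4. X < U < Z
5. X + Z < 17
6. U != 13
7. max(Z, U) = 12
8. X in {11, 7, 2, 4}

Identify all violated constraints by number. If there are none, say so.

1. U + Y = 10 + 7 = 17; 17 > 15  true
2. Z = 9 is odd  true
3. X = Y = 7, not all different  false
4. values 7, 10, 9; U = 10 is not < Z = 9  false
5. X + Z = 7 + 9 = 16; 16 < 17  true
6. U = 10, and 10 ≠ 13  true
7. max(9, 10) = 10, not 12  false
8. X = 7 is in {11, 7, 2, 4}  true

No — constraints 3, 4, 7 are not satisfied.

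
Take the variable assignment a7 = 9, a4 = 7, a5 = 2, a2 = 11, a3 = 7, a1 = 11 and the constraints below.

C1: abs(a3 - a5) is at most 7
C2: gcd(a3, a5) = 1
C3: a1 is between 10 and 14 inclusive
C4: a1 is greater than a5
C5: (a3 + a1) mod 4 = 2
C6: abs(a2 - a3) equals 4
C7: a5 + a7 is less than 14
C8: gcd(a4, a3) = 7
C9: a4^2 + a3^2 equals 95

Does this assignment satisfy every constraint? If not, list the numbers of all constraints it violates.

Constraint 9 is violated.

C1: abs(7 - 2) = 5; 5 ≤ 7  true
C2: gcd(7, 2) = 1  true
C3: a1 = 11 lies in [10, 14]  true
C4: a1 = 11, a5 = 2; 11 > 2  true
C5: a3 + a1 = 18; 18 mod 4 = 2  true
C6: abs(11 - 7) = 4  true
C7: a5 + a7 = 2 + 9 = 11; 11 < 14  true
C8: gcd(7, 7) = 7  true
C9: a4^2 + a3^2 = 7^2 + 7^2 = 49 + 49 = 98, not 95  false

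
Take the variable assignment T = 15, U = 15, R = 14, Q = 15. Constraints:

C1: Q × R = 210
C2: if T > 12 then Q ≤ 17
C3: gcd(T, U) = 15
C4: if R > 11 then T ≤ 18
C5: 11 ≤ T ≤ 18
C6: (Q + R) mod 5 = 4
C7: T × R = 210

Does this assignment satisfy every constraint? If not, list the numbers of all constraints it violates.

No violations.

C1: Q × R = 15 × 14 = 210 — satisfied.
C2: T = 15 > 12, so we need Q ≤ 17; Q = 15 ≤ 17 — satisfied.
C3: gcd(15, 15) = 15 — satisfied.
C4: R = 14 > 11, so we need T ≤ 18; T = 15 ≤ 18 — satisfied.
C5: T = 15 lies in [11, 18] — satisfied.
C6: Q + R = 29; 29 mod 5 = 4 — satisfied.
C7: T × R = 15 × 14 = 210 — satisfied.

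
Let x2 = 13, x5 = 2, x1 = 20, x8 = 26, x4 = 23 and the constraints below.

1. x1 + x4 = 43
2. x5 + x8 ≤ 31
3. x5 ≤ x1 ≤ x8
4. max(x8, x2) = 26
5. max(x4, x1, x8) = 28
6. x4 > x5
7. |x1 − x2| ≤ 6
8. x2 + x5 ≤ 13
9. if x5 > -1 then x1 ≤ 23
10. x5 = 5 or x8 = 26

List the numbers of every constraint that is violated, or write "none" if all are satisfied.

1. x1 + x4 = 20 + 23 = 43  OK
2. x5 + x8 = 2 + 26 = 28; 28 ≤ 31  OK
3. values 2 ≤ 20 ≤ 26  OK
4. max(26, 13) = 26  OK
5. max(23, 20, 26) = 26, not 28  FAIL
6. x4 = 23, x5 = 2; 23 > 2  OK
7. |20 − 13| = 7; 7 > 6, exceeds bound 6  FAIL
8. x2 + x5 = 13 + 2 = 15; 15 > 13, bound 13 not met  FAIL
9. x5 = 2 > -1, so we need x1 ≤ 23; x1 = 20 ≤ 23  OK
10. x5 = 2 ≠ 5, but x8 = 26 = 26 (second disjunct)  OK

The assignment fails constraints 5, 7, 8.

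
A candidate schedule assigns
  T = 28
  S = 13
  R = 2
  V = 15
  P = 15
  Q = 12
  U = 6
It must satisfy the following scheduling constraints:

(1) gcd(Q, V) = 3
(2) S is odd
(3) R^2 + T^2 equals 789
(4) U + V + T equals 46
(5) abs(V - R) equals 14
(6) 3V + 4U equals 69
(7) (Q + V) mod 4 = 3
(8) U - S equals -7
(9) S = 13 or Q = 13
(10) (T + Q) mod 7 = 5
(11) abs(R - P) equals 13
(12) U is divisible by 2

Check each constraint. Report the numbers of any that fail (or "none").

(1) gcd(12, 15) = 3 — satisfied.
(2) S = 13 is odd — satisfied.
(3) R^2 + T^2 = 2^2 + 28^2 = 4 + 784 = 788, not 789 — violated.
(4) U + V + T = 6 + 15 + 28 = 49, not 46 — violated.
(5) abs(15 - 2) = 13, not 14 — violated.
(6) 3V + 4U = 3(15) + 4(6) = 69 — satisfied.
(7) Q + V = 27; 27 mod 4 = 3 — satisfied.
(8) U - S = 6 - 13 = -7 — satisfied.
(9) S = 13 = 13 (first disjunct) — satisfied.
(10) T + Q = 40; 40 mod 7 = 5 — satisfied.
(11) abs(2 - 15) = 13 — satisfied.
(12) 6 / 2 = 3, so 2 divides 6 — satisfied.

Constraints 3, 4, 5 do not hold.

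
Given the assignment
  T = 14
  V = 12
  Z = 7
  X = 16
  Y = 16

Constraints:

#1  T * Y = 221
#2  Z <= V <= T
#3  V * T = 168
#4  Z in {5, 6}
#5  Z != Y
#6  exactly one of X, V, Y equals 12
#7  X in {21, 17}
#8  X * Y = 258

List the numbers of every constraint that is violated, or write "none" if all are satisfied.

Violated: 1, 4, 7, and 8.

#1 T * Y = 14 * 16 = 224, not 221 — fails.
#2 values 7 <= 12 <= 14 — holds.
#3 V * T = 12 * 14 = 168 — holds.
#4 Z = 7 is not in {5, 6} — fails.
#5 Z = 7, Y = 16; distinct — holds.
#6 X=16, V=12, Y=16; 1 of them equals 12 — holds.
#7 X = 16 is not in {21, 17} — fails.
#8 X * Y = 16 * 16 = 256, not 258 — fails.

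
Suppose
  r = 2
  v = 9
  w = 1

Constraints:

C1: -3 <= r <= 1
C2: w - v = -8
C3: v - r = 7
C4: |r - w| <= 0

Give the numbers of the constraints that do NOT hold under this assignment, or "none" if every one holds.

Constraints 1, 4 are violated.

C1: r = 2 is outside [-3, 1] — violated.
C2: w - v = 1 - 9 = -8 — OK.
C3: v - r = 9 - 2 = 7 — OK.
C4: |2 - 1| = 1; 1 > 0, exceeds bound 0 — violated.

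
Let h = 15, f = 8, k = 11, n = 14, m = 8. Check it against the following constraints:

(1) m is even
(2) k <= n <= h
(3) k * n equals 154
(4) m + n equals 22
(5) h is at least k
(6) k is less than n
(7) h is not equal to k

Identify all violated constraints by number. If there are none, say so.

(1) m = 8 is even — OK.
(2) values 11 <= 14 <= 15 — OK.
(3) k * n = 11 * 14 = 154 — OK.
(4) m + n = 8 + 14 = 22 — OK.
(5) h = 15, k = 11; 15 ≥ 11 — OK.
(6) k = 11, n = 14; 11 < 14 — OK.
(7) h = 15, k = 11; distinct — OK.

None — every constraint holds.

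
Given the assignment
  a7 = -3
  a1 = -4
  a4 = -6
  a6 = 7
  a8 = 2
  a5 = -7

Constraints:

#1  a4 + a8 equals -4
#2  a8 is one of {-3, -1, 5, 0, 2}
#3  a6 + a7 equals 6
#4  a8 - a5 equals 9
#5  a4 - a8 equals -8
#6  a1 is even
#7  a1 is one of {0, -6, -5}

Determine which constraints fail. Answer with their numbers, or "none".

#1 a4 + a8 = -6 + 2 = -4 — holds.
#2 a8 = 2 is in {-3, -1, 5, 0, 2} — holds.
#3 a6 + a7 = 7 + (-3) = 4, not 6 — does not hold.
#4 a8 - a5 = 2 - (-7) = 9 — holds.
#5 a4 - a8 = -6 - 2 = -8 — holds.
#6 a1 = -4 is even — holds.
#7 a1 = -4 is not in {0, -6, -5} — does not hold.

Constraints 3 and 7 do not hold.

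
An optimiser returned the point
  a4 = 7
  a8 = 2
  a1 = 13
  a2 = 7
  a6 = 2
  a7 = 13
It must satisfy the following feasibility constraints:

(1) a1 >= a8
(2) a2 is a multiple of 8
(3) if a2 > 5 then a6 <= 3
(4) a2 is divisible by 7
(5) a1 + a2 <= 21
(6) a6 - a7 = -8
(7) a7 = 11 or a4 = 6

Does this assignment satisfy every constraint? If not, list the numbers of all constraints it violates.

(1) a1 = 13, a8 = 2; 13 ≥ 2  holds
(2) 7 = 8*0 + 7, so 8 does not divide 7  fails
(3) a2 = 7 > 5, so we need a6 ≤ 3; a6 = 2 ≤ 3  holds
(4) 7 / 7 = 1, so 7 divides 7  holds
(5) a1 + a2 = 13 + 7 = 20; 20 ≤ 21  holds
(6) a6 - a7 = 2 - 13 = -11, not -8  fails
(7) a7 = 13 ≠ 11 and a4 = 7 ≠ 6; both disjuncts false  fails

Constraints 2, 6, and 7 do not hold.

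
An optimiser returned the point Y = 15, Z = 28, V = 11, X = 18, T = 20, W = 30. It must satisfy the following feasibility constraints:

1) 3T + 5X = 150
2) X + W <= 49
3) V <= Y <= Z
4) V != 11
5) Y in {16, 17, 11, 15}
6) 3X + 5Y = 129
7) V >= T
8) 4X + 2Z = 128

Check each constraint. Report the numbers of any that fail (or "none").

1) 3T + 5X = 3(20) + 5(18) = 150  OK
2) X + W = 18 + 30 = 48; 48 ≤ 49  OK
3) values 11 <= 15 <= 28  OK
4) V = 11, but 11 is required to differ  FAIL
5) Y = 15 is in {16, 17, 11, 15}  OK
6) 3X + 5Y = 3(18) + 5(15) = 129  OK
7) V = 11, T = 20; 11 < 20 (want ≥)  FAIL
8) 4X + 2Z = 4(18) + 2(28) = 128  OK

The assignment fails constraints 4 and 7.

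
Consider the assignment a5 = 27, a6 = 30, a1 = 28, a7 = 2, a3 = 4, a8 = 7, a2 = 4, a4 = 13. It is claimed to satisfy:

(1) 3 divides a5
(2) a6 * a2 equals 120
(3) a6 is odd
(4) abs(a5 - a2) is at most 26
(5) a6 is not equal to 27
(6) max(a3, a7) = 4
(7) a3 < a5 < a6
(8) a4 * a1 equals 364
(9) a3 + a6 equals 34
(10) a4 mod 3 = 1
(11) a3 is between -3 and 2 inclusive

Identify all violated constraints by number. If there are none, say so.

Violated: 3, 11.

(1) 27 / 3 = 9, so 3 divides 27 — satisfied.
(2) a6 * a2 = 30 * 4 = 120 — satisfied.
(3) a6 = 30 is even — violated.
(4) abs(27 - 4) = 23; 23 ≤ 26 — satisfied.
(5) a6 = 30, and 30 ≠ 27 — satisfied.
(6) max(4, 2) = 4 — satisfied.
(7) values 4 < 27 < 30 — satisfied.
(8) a4 * a1 = 13 * 28 = 364 — satisfied.
(9) a3 + a6 = 4 + 30 = 34 — satisfied.
(10) 13 mod 3 = 1 — satisfied.
(11) a3 = 4 is outside [-3, 2] — violated.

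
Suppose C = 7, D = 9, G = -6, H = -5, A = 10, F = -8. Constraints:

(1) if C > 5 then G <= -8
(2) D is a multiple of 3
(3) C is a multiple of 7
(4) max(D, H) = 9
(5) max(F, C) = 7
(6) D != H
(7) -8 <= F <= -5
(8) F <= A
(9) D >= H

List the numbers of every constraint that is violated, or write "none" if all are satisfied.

Violated: 1.

(1) C = 7 > 5, so we need G ≤ -8; but G = -6 > -8  false
(2) 9 / 3 = 3, so 3 divides 9  true
(3) 7 / 7 = 1, so 7 divides 7  true
(4) max(9, -5) = 9  true
(5) max(-8, 7) = 7  true
(6) D = 9, H = -5; distinct  true
(7) F = -8 lies in [-8, -5]  true
(8) F = -8, A = 10; -8 ≤ 10  true
(9) D = 9, H = -5; 9 ≥ -5  true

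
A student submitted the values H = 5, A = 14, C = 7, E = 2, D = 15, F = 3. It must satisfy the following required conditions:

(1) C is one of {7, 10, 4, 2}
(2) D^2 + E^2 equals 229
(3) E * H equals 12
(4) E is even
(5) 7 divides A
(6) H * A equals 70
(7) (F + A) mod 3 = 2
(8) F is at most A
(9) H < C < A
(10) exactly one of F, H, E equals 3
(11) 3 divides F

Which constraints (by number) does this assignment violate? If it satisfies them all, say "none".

Violated: 3.

(1) C = 7 is in {7, 10, 4, 2}  yes
(2) D^2 + E^2 = 15^2 + 2^2 = 225 + 4 = 229  yes
(3) E * H = 2 * 5 = 10, not 12  no
(4) E = 2 is even  yes
(5) 14 / 7 = 2, so 7 divides 14  yes
(6) H * A = 5 * 14 = 70  yes
(7) F + A = 17; 17 mod 3 = 2  yes
(8) F = 3, A = 14; 3 ≤ 14  yes
(9) values 5 < 7 < 14  yes
(10) F=3, H=5, E=2; 1 of them equals 3  yes
(11) 3 / 3 = 1, so 3 divides 3  yes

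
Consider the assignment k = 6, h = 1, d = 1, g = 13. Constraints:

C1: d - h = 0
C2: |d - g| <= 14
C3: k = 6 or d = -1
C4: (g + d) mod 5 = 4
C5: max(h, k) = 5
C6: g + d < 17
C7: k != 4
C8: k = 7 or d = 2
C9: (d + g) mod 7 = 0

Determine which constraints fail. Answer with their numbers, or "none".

C1: d - h = 1 - 1 = 0  ✓
C2: |1 - 13| = 12; 12 ≤ 14  ✓
C3: k = 6 = 6 (first disjunct)  ✓
C4: g + d = 14; 14 mod 5 = 4  ✓
C5: max(1, 6) = 6, not 5  ✗
C6: g + d = 13 + 1 = 14; 14 < 17  ✓
C7: k = 6, and 6 ≠ 4  ✓
C8: k = 6 ≠ 7 and d = 1 ≠ 2; both disjuncts false  ✗
C9: d + g = 14; 14 mod 7 = 0  ✓

Constraints 5 and 8 do not hold.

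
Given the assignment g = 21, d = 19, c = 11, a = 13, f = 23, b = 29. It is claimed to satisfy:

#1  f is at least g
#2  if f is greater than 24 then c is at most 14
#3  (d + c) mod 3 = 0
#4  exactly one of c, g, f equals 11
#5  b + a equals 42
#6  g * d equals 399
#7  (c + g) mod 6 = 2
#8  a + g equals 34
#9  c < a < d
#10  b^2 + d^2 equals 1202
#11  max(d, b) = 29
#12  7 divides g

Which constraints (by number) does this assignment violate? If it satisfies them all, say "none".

#1 f = 23, g = 21; 23 ≥ 21 — holds.
#2 f = 23, not > 24; antecedent false, conditional vacuously true — holds.
#3 d + c = 30; 30 mod 3 = 0 — holds.
#4 c=11, g=21, f=23; 1 of them equals 11 — holds.
#5 b + a = 29 + 13 = 42 — holds.
#6 g * d = 21 * 19 = 399 — holds.
#7 c + g = 32; 32 mod 6 = 2 — holds.
#8 a + g = 13 + 21 = 34 — holds.
#9 values 11 < 13 < 19 — holds.
#10 b^2 + d^2 = 29^2 + 19^2 = 841 + 361 = 1202 — holds.
#11 max(19, 29) = 29 — holds.
#12 21 / 7 = 3, so 7 divides 21 — holds.

The assignment satisfies every constraint.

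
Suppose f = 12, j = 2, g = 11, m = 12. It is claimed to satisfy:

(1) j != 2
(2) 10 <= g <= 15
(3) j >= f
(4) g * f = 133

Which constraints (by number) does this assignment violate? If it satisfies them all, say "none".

Constraints 1, 3, and 4 are violated.

(1) j = 2, but 2 is required to differ — violated.
(2) g = 11 lies in [10, 15] — OK.
(3) j = 2, f = 12; 2 < 12 (want ≥) — violated.
(4) g * f = 11 * 12 = 132, not 133 — violated.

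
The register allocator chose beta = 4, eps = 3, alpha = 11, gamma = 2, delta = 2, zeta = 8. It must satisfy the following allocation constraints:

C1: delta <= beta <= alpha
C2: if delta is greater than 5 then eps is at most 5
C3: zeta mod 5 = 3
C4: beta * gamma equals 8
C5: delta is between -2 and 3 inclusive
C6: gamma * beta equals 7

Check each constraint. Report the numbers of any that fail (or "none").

C1: values 2 <= 4 <= 11 — OK.
C2: delta = 2, not > 5; antecedent false, conditional vacuously true — OK.
C3: 8 mod 5 = 3 — OK.
C4: beta * gamma = 4 * 2 = 8 — OK.
C5: delta = 2 lies in [-2, 3] — OK.
C6: gamma * beta = 2 * 4 = 8, not 7 — violated.

Constraint 6 does not hold.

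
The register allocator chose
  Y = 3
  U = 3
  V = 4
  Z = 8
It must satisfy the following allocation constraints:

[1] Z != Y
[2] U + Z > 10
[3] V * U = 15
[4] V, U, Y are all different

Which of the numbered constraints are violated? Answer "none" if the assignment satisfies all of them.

Constraints 3, 4 are violated.

[1] Z = 8, Y = 3; distinct — OK.
[2] U + Z = 3 + 8 = 11; 11 > 10 — OK.
[3] V * U = 4 * 3 = 12, not 15 — violated.
[4] U = Y = 3, not all different — violated.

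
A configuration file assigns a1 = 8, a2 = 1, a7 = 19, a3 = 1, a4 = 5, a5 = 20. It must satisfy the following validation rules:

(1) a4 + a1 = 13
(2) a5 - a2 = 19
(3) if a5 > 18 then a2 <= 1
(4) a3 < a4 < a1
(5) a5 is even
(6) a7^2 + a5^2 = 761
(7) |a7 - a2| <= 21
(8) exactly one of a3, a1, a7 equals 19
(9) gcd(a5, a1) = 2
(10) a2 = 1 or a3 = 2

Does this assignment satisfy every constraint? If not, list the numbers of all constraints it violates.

The assignment fails constraint 9.

(1) a4 + a1 = 5 + 8 = 13  yes
(2) a5 - a2 = 20 - 1 = 19  yes
(3) a5 = 20 > 18, so we need a2 ≤ 1; a2 = 1 ≤ 1  yes
(4) values 1 < 5 < 8  yes
(5) a5 = 20 is even  yes
(6) a7^2 + a5^2 = 19^2 + 20^2 = 361 + 400 = 761  yes
(7) |19 - 1| = 18; 18 ≤ 21  yes
(8) a3=1, a1=8, a7=19; 1 of them equals 19  yes
(9) gcd(20, 8) = 4, not 2  no
(10) a2 = 1 = 1 (first disjunct)  yes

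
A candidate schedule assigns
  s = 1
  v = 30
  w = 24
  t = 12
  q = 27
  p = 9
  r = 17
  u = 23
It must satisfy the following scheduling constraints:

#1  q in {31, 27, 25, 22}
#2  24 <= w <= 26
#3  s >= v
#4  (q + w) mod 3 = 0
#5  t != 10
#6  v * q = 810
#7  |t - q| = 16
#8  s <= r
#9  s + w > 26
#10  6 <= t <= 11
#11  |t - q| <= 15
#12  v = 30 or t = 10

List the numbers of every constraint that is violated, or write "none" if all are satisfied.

#1 q = 27 is in {31, 27, 25, 22} — OK.
#2 w = 24 lies in [24, 26] — OK.
#3 s = 1, v = 30; 1 < 30 (want ≥) — violated.
#4 q + w = 51; 51 mod 3 = 0 — OK.
#5 t = 12, and 12 ≠ 10 — OK.
#6 v * q = 30 * 27 = 810 — OK.
#7 |12 - 27| = 15, not 16 — violated.
#8 s = 1, r = 17; 1 ≤ 17 — OK.
#9 s + w = 1 + 24 = 25; 25 ≤ 26, bound 26 not met — violated.
#10 t = 12 is outside [6, 11] — violated.
#11 |12 - 27| = 15; 15 ≤ 15 — OK.
#12 v = 30 = 30 (first disjunct) — OK.

Constraints 3, 7, 9, and 10 do not hold.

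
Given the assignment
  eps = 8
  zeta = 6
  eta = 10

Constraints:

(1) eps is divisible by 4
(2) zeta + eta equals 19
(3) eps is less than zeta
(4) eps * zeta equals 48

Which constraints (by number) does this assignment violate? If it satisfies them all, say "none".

(1) 8 / 4 = 2, so 4 divides 8 — satisfied.
(2) zeta + eta = 6 + 10 = 16, not 19 — violated.
(3) eps = 8, zeta = 6; 8 ≥ 6 (want <) — violated.
(4) eps * zeta = 8 * 6 = 48 — satisfied.

The assignment fails constraints 2 and 3.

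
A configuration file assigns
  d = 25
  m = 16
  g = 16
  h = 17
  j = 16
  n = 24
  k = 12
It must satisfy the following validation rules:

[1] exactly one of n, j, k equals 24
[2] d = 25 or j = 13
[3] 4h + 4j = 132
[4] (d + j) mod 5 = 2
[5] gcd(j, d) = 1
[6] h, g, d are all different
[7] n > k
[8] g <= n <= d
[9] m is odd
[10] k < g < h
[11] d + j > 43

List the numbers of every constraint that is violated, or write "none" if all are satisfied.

[1] n=24, j=16, k=12; 1 of them equals 24 — OK.
[2] d = 25 = 25 (first disjunct) — OK.
[3] 4h + 4j = 4(17) + 4(16) = 132 — OK.
[4] d + j = 41; 41 mod 5 = 1, not 2 — violated.
[5] gcd(16, 25) = 1 — OK.
[6] values 17, 16, 25 are pairwise distinct — OK.
[7] n = 24, k = 12; 24 > 12 — OK.
[8] values 16 <= 24 <= 25 — OK.
[9] m = 16 is even — violated.
[10] values 12 < 16 < 17 — OK.
[11] d + j = 25 + 16 = 41; 41 ≤ 43, bound 43 not met — violated.

The assignment fails constraints 4, 9, and 11.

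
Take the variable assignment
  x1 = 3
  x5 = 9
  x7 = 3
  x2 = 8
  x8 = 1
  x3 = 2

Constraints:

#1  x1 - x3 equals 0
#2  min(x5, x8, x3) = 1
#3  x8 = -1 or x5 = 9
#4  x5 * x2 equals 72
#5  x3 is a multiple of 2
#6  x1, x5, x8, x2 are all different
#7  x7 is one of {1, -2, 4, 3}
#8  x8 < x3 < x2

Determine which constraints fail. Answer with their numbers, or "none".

No — constraint 1 is not satisfied.

#1 x1 - x3 = 3 - 2 = 1, not 0  no
#2 min(9, 1, 2) = 1  yes
#3 x8 = 1 ≠ -1, but x5 = 9 = 9 (second disjunct)  yes
#4 x5 * x2 = 9 * 8 = 72  yes
#5 2 / 2 = 1, so 2 divides 2  yes
#6 values 3, 9, 1, 8 are pairwise distinct  yes
#7 x7 = 3 is in {1, -2, 4, 3}  yes
#8 values 1 < 2 < 8  yes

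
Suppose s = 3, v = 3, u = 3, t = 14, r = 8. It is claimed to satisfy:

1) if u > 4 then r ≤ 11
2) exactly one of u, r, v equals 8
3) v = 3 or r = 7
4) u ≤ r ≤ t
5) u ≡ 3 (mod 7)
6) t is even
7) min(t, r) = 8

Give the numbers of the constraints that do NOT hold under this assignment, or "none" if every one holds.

All constraints are satisfied.

1) u = 3, not > 4; antecedent false, conditional vacuously true — satisfied.
2) u=3, r=8, v=3; 1 of them equals 8 — satisfied.
3) v = 3 = 3 (first disjunct) — satisfied.
4) values 3 ≤ 8 ≤ 14 — satisfied.
5) 3 mod 7 = 3 — satisfied.
6) t = 14 is even — satisfied.
7) min(14, 8) = 8 — satisfied.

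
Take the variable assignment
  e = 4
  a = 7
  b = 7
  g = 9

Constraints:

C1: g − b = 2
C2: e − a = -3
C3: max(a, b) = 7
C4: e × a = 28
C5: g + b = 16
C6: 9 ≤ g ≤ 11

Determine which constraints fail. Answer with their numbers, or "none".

C1: g − b = 9 − 7 = 2  OK
C2: e − a = 4 − 7 = -3  OK
C3: max(7, 7) = 7  OK
C4: e × a = 4 × 7 = 28  OK
C5: g + b = 9 + 7 = 16  OK
C6: g = 9 lies in [9, 11]  OK

The assignment satisfies every constraint.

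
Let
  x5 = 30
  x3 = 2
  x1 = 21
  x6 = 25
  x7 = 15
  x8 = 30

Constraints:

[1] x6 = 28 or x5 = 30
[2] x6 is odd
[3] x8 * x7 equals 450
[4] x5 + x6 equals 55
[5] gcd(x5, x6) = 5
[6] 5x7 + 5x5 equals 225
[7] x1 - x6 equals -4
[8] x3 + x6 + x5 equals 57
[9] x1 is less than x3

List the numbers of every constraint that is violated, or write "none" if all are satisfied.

[1] x6 = 25 ≠ 28, but x5 = 30 = 30 (second disjunct) — OK.
[2] x6 = 25 is odd — OK.
[3] x8 * x7 = 30 * 15 = 450 — OK.
[4] x5 + x6 = 30 + 25 = 55 — OK.
[5] gcd(30, 25) = 5 — OK.
[6] 5x7 + 5x5 = 5(15) + 5(30) = 225 — OK.
[7] x1 - x6 = 21 - 25 = -4 — OK.
[8] x3 + x6 + x5 = 2 + 25 + 30 = 57 — OK.
[9] x1 = 21, x3 = 2; 21 ≥ 2 (want <) — violated.

No — constraint 9 is not satisfied.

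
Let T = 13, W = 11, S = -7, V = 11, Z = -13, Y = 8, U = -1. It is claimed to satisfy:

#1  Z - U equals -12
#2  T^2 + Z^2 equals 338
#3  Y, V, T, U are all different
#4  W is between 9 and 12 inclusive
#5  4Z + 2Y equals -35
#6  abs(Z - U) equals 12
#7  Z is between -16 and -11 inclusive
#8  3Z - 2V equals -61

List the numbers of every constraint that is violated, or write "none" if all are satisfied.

#1 Z - U = -13 - (-1) = -12 — holds.
#2 T^2 + Z^2 = 13^2 + (-13)^2 = 169 + 169 = 338 — holds.
#3 values 8, 11, 13, -1 are pairwise distinct — holds.
#4 W = 11 lies in [9, 12] — holds.
#5 4Z + 2Y = 4(-13) + 2(8) = -36, not -35 — fails.
#6 abs(-13 - (-1)) = 12 — holds.
#7 Z = -13 lies in [-16, -11] — holds.
#8 3Z - 2V = 3(-13) - 2(11) = -61 — holds.

Constraint 5 does not hold.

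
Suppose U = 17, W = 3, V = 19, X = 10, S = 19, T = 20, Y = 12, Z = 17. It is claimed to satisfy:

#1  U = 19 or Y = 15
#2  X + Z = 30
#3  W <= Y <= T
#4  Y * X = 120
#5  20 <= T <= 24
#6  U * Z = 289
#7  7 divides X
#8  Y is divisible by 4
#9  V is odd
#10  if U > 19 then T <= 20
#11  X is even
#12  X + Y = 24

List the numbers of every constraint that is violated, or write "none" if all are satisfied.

#1 U = 17 ≠ 19 and Y = 12 ≠ 15; both disjuncts false — does not hold.
#2 X + Z = 10 + 17 = 27, not 30 — does not hold.
#3 values 3 <= 12 <= 20 — holds.
#4 Y * X = 12 * 10 = 120 — holds.
#5 T = 20 lies in [20, 24] — holds.
#6 U * Z = 17 * 17 = 289 — holds.
#7 10 = 7*1 + 3, so 7 does not divide 10 — does not hold.
#8 12 / 4 = 3, so 4 divides 12 — holds.
#9 V = 19 is odd — holds.
#10 U = 17, not > 19; antecedent false, conditional vacuously true — holds.
#11 X = 10 is even — holds.
#12 X + Y = 10 + 12 = 22, not 24 — does not hold.

Violated: 1, 2, 7, 12.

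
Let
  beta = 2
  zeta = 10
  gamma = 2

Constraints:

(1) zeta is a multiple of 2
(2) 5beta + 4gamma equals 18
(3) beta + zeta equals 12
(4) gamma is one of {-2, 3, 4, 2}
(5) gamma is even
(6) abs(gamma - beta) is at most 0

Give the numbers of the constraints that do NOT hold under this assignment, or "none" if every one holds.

The assignment satisfies every constraint.

(1) 10 / 2 = 5, so 2 divides 10 — satisfied.
(2) 5beta + 4gamma = 5(2) + 4(2) = 18 — satisfied.
(3) beta + zeta = 2 + 10 = 12 — satisfied.
(4) gamma = 2 is in {-2, 3, 4, 2} — satisfied.
(5) gamma = 2 is even — satisfied.
(6) abs(2 - 2) = 0; 0 ≤ 0 — satisfied.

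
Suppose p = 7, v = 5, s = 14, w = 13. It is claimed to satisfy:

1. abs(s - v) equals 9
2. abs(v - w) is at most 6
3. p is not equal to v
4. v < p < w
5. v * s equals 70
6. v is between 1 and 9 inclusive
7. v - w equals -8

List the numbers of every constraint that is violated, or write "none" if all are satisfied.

1. abs(14 - 5) = 9 — OK.
2. abs(5 - 13) = 8; 8 > 6, exceeds bound 6 — violated.
3. p = 7, v = 5; distinct — OK.
4. values 5 < 7 < 13 — OK.
5. v * s = 5 * 14 = 70 — OK.
6. v = 5 lies in [1, 9] — OK.
7. v - w = 5 - 13 = -8 — OK.

Constraint 2 is violated.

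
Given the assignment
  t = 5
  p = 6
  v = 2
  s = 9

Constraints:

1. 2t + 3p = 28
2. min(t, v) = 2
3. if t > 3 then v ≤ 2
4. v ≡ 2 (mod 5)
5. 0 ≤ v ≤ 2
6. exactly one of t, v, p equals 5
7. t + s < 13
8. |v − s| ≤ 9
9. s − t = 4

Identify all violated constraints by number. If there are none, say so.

Constraint 7 is violated.

1. 2t + 3p = 2(5) + 3(6) = 28 — holds.
2. min(5, 2) = 2 — holds.
3. t = 5 > 3, so we need v ≤ 2; v = 2 ≤ 2 — holds.
4. 2 mod 5 = 2 — holds.
5. v = 2 lies in [0, 2] — holds.
6. t=5, v=2, p=6; 1 of them equals 5 — holds.
7. t + s = 5 + 9 = 14; 14 ≥ 13, bound 13 not met — does not hold.
8. |2 − 9| = 7; 7 ≤ 9 — holds.
9. s − t = 9 − 5 = 4 — holds.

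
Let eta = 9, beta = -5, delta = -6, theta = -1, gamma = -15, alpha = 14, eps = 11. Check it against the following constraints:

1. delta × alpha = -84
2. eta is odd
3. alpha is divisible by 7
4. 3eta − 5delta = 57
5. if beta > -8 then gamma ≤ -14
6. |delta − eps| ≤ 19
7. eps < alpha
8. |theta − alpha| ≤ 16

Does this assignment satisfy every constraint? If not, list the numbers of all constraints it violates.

All constraints are satisfied.

1. delta × alpha = -6 × 14 = -84  OK
2. eta = 9 is odd  OK
3. 14 / 7 = 2, so 7 divides 14  OK
4. 3eta − 5delta = 3(9) − 5(-6) = 57  OK
5. beta = -5 > -8, so we need gamma ≤ -14; gamma = -15 ≤ -14  OK
6. |-6 − 11| = 17; 17 ≤ 19  OK
7. eps = 11, alpha = 14; 11 < 14  OK
8. |-1 − 14| = 15; 15 ≤ 16  OK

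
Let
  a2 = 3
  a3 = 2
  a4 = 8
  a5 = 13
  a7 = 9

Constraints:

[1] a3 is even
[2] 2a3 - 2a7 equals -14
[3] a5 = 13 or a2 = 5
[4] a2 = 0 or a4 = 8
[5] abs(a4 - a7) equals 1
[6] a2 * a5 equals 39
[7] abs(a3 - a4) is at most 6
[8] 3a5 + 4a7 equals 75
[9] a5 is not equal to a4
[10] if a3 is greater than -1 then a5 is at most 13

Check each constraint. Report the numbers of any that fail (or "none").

No violations.

[1] a3 = 2 is even  yes
[2] 2a3 - 2a7 = 2(2) - 2(9) = -14  yes
[3] a5 = 13 = 13 (first disjunct)  yes
[4] a2 = 3 ≠ 0, but a4 = 8 = 8 (second disjunct)  yes
[5] abs(8 - 9) = 1  yes
[6] a2 * a5 = 3 * 13 = 39  yes
[7] abs(2 - 8) = 6; 6 ≤ 6  yes
[8] 3a5 + 4a7 = 3(13) + 4(9) = 75  yes
[9] a5 = 13, a4 = 8; distinct  yes
[10] a3 = 2 > -1, so we need a5 ≤ 13; a5 = 13 ≤ 13  yes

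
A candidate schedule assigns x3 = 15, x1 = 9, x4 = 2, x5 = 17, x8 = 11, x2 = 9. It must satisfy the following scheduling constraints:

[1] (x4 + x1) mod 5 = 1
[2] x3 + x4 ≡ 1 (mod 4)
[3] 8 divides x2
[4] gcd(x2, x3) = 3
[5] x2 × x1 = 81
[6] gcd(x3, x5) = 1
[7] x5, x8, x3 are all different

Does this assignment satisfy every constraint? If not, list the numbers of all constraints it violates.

[1] x4 + x1 = 11; 11 mod 5 = 1 — holds.
[2] x3 + x4 = 17; 17 mod 4 = 1 — holds.
[3] 9 = 8×1 + 1, so 8 does not divide 9 — fails.
[4] gcd(9, 15) = 3 — holds.
[5] x2 × x1 = 9 × 9 = 81 — holds.
[6] gcd(15, 17) = 1 — holds.
[7] values 17, 11, 15 are pairwise distinct — holds.

No — constraint 3 is not satisfied.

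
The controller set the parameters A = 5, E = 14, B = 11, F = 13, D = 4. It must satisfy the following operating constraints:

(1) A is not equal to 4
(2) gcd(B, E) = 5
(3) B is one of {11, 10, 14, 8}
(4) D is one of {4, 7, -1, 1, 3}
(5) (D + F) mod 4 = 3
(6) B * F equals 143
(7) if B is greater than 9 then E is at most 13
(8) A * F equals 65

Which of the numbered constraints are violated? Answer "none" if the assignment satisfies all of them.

(1) A = 5, and 5 ≠ 4  holds
(2) gcd(11, 14) = 1, not 5  fails
(3) B = 11 is in {11, 10, 14, 8}  holds
(4) D = 4 is in {4, 7, -1, 1, 3}  holds
(5) D + F = 17; 17 mod 4 = 1, not 3  fails
(6) B * F = 11 * 13 = 143  holds
(7) B = 11 > 9, so we need E ≤ 13; but E = 14 > 13  fails
(8) A * F = 5 * 13 = 65  holds

Violated: 2, 5, and 7.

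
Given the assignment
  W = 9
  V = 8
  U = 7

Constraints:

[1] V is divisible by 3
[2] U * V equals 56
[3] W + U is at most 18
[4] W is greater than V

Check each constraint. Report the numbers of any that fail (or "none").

Constraint 1 is violated.

[1] 8 = 3*2 + 2, so 3 does not divide 8 — fails.
[2] U * V = 7 * 8 = 56 — holds.
[3] W + U = 9 + 7 = 16; 16 ≤ 18 — holds.
[4] W = 9, V = 8; 9 > 8 — holds.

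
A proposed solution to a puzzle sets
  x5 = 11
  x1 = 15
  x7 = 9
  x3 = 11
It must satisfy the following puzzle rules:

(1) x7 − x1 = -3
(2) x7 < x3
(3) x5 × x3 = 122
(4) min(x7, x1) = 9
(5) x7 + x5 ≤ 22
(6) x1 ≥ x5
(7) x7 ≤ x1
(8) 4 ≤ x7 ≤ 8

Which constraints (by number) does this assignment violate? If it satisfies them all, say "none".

(1) x7 − x1 = 9 − 15 = -6, not -3  ✗
(2) x7 = 9, x3 = 11; 9 < 11  ✓
(3) x5 × x3 = 11 × 11 = 121, not 122  ✗
(4) min(9, 15) = 9  ✓
(5) x7 + x5 = 9 + 11 = 20; 20 ≤ 22  ✓
(6) x1 = 15, x5 = 11; 15 ≥ 11  ✓
(7) x7 = 9, x1 = 15; 9 ≤ 15  ✓
(8) x7 = 9 is outside [4, 8]  ✗

Constraints 1, 3, 8 are violated.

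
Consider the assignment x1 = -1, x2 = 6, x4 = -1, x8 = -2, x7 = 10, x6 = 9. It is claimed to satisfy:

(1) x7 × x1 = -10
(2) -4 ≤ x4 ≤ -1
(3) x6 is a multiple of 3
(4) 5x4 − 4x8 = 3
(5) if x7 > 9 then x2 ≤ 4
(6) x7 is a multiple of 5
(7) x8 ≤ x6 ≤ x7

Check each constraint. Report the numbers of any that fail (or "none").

(1) x7 × x1 = 10 × (-1) = -10 — holds.
(2) x4 = -1 lies in [-4, -1] — holds.
(3) 9 / 3 = 3, so 3 divides 9 — holds.
(4) 5x4 − 4x8 = 5(-1) − 4(-2) = 3 — holds.
(5) x7 = 10 > 9, so we need x2 ≤ 4; but x2 = 6 > 4 — fails.
(6) 10 / 5 = 2, so 5 divides 10 — holds.
(7) values -2 ≤ 9 ≤ 10 — holds.

Constraint 5 is violated.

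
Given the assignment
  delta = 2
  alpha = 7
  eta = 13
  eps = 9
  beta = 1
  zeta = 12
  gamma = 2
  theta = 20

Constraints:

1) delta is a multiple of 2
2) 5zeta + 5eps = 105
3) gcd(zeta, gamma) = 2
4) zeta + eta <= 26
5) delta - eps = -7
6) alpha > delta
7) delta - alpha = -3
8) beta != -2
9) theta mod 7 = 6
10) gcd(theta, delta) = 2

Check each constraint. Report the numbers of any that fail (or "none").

1) 2 / 2 = 1, so 2 divides 2 — satisfied.
2) 5zeta + 5eps = 5(12) + 5(9) = 105 — satisfied.
3) gcd(12, 2) = 2 — satisfied.
4) zeta + eta = 12 + 13 = 25; 25 ≤ 26 — satisfied.
5) delta - eps = 2 - 9 = -7 — satisfied.
6) alpha = 7, delta = 2; 7 > 2 — satisfied.
7) delta - alpha = 2 - 7 = -5, not -3 — violated.
8) beta = 1, and 1 ≠ -2 — satisfied.
9) 20 mod 7 = 6 — satisfied.
10) gcd(20, 2) = 2 — satisfied.

Constraint 7 is violated.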